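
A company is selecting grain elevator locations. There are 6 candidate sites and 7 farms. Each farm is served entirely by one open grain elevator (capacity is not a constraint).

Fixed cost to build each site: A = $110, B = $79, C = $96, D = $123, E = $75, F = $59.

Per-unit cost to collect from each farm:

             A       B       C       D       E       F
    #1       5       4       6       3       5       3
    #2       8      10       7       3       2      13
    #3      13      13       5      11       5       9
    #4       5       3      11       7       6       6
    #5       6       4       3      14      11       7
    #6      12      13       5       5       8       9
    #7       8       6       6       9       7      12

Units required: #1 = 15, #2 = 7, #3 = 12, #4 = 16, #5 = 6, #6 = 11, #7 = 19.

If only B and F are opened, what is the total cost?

Each farm is assigned to its cheapest site among the open ones.
{B, F}: #1→F 3·15=45, #2→B 10·7=70, #3→F 9·12=108, #4→B 3·16=48, #5→B 4·6=24, #6→F 9·11=99, #7→B 6·19=114. Service 508; fixed 138; total 646.

Total cost: 646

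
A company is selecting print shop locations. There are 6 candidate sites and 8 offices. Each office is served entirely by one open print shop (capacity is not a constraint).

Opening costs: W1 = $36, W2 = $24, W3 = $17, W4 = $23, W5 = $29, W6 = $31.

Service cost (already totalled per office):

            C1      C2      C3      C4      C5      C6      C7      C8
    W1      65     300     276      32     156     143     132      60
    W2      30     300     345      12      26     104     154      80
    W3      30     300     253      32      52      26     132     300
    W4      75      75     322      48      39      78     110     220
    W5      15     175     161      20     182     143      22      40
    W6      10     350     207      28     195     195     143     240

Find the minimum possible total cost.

Minimum total cost: 467

For any fixed open set, each office goes to its cheapest open site; total = fixed + service.
{W3, W4, W5}: C1→W5 15, C2→W4 75, C3→W5 161, C4→W5 20, C5→W4 39, C6→W3 26, C7→W5 22, C8→W5 40. Service 398; fixed 69; total 467.
{W2, W3, W4, W5}: C1→W5 15, C2→W4 75, C3→W5 161, C4→W2 12, C5→W2 26, C6→W3 26, C7→W5 22, C8→W5 40. Service 377; fixed 93; total 470.
{W3, W4, W5, W6}: C1→W6 10, C2→W4 75, C3→W5 161, C4→W5 20, C5→W4 39, C6→W3 26, C7→W5 22, C8→W5 40. Service 393; fixed 100; total 493.
{W1, W2, W3, W4, W5, W6}: C1→W6 10, C2→W4 75, C3→W5 161, C4→W2 12, C5→W2 26, C6→W3 26, C7→W5 22, C8→W5 40. Service 372; fixed 160; total 532.
No other subset beats 467.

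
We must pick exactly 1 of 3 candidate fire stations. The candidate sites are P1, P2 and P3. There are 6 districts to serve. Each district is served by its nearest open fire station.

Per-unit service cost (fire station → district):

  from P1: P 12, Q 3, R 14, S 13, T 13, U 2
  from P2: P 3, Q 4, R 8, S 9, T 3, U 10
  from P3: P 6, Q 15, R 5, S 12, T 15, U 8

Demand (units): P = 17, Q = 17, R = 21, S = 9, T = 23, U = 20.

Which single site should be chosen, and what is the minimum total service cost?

With exactly 1 open, each district uses its cheapest among the chosen.
{P2}: P→P2 3·17=51, Q→P2 4·17=68, R→P2 8·21=168, S→P2 9·9=81, T→P2 3·23=69, U→P2 10·20=200. Service cost 637.
{P1}: service cost 1005
{P3}: service cost 1075
Among all 3 size-1 choices, {P2} is lowest.

Choose P2 only; total service cost 637.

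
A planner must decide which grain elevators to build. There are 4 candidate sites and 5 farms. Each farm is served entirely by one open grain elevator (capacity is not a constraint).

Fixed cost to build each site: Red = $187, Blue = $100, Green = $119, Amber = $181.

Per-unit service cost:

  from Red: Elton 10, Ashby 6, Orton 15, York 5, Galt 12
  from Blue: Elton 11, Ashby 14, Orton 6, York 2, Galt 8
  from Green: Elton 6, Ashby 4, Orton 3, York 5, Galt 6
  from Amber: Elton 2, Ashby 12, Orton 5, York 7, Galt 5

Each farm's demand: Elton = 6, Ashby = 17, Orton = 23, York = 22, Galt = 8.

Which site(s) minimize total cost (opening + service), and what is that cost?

For any fixed open set, each farm goes to its cheapest open site; total = fixed + service.
{Green}: Elton→Green 6·6=36, Ashby→Green 4·17=68, Orton→Green 3·23=69, York→Green 5·22=110, Galt→Green 6·8=48. Service 331; fixed 119; total 450.
{Blue, Green}: service 265 + fixed 219 = 484
{Green, Amber}: Elton→Amber 2·6=12, Ashby→Green 4·17=68, Orton→Green 3·23=69, York→Green 5·22=110, Galt→Amber 5·8=40. Service 299; fixed 300; total 599.
{Red, Blue, Green, Amber}: service 233 + fixed 587 = 820
(All 15 nonempty subsets were checked; Green only is lowest.)

Open Green only; minimum total cost 450.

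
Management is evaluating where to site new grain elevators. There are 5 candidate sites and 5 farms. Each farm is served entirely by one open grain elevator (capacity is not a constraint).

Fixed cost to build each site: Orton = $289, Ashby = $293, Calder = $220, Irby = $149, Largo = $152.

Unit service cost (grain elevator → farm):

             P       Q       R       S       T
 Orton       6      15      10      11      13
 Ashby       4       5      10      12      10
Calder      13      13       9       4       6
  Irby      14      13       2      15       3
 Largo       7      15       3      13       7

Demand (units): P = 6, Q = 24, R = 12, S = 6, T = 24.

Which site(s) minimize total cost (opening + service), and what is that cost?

For any fixed open set, each farm goes to its cheapest open site; total = fixed + service.
{Irby}: P→Irby 14·6=84, Q→Irby 13·24=312, R→Irby 2·12=24, S→Irby 15·6=90, T→Irby 3·24=72. Service 582; fixed 149; total 731.
{Ashby, Irby}: service 312 + fixed 442 = 754
{Irby, Largo}: service 528 + fixed 301 = 829
{Orton, Ashby, Calder, Irby, Largo}: P→Ashby 4·6=24, Q→Ashby 5·24=120, R→Irby 2·12=24, S→Calder 4·6=24, T→Irby 3·24=72. Service 264; fixed 1103; total 1367.
No other subset beats 731.

Open Irby only; minimum total cost 731.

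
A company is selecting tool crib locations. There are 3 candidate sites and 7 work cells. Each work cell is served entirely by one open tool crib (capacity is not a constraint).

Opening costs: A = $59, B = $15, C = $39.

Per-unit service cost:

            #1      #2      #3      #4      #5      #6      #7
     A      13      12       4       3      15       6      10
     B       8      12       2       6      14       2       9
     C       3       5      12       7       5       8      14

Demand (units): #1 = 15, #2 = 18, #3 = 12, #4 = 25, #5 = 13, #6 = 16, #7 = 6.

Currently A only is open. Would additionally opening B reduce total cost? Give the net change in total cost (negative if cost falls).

Current service cost with {A}: 885.
Adding B: each work cell re-picks its cheapest; new service cost 703, saving 182.
Extra fixed cost: 15. Net change = 15 − 182 = -167.
(Totals: 944 → 777.)

Yes — net change −167 (cost falls by 167).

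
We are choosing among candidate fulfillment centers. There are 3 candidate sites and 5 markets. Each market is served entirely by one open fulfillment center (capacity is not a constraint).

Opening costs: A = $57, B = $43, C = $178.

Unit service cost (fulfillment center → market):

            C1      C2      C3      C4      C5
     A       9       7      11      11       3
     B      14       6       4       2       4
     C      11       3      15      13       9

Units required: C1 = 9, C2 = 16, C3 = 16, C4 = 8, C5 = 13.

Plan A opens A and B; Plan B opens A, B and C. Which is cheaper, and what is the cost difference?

Plan A: {A, B}: C1→A 9·9=81, C2→B 6·16=96, C3→B 4·16=64, C4→B 2·8=16, C5→A 3·13=39. Service 296; fixed 100; total 396.
Plan B: {A, B, C}: C1→A 9·9=81, C2→C 3·16=48, C3→B 4·16=64, C4→B 2·8=16, C5→A 3·13=39. Service 248; fixed 278; total 526.
Difference: |396 − 526| = 130.

Plan A is cheaper by 130.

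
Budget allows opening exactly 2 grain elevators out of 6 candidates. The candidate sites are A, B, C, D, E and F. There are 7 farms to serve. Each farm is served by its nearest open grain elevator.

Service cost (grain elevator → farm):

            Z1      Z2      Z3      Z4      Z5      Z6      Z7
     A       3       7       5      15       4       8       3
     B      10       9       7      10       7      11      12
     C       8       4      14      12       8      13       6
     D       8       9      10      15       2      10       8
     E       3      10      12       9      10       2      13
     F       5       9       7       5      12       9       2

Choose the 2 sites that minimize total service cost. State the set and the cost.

Choose A and E; total service cost 33.

With exactly 2 open, each farm uses its cheapest among the chosen.
{A, E}: Z1→A 3, Z2→A 7, Z3→A 5, Z4→E 9, Z5→A 4, Z6→E 2, Z7→A 3. Service cost 33.
{A, F}: service cost 34
{E, F}: service cost 38
Among all 15 size-2 choices, {A, E} is lowest.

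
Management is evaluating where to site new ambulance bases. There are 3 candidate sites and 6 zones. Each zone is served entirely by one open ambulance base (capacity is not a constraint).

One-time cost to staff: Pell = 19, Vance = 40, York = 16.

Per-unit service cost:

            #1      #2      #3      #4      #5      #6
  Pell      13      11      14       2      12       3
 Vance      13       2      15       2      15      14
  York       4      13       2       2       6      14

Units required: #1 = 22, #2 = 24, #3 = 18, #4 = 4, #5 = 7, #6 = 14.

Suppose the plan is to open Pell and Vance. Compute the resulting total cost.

Each zone is assigned to its cheapest site among the open ones.
{Pell, Vance}: #1→Pell 13·22=286, #2→Vance 2·24=48, #3→Pell 14·18=252, #4→Pell 2·4=8, #5→Pell 12·7=84, #6→Pell 3·14=42. Service 720; fixed 59; total 779.

Total cost: 779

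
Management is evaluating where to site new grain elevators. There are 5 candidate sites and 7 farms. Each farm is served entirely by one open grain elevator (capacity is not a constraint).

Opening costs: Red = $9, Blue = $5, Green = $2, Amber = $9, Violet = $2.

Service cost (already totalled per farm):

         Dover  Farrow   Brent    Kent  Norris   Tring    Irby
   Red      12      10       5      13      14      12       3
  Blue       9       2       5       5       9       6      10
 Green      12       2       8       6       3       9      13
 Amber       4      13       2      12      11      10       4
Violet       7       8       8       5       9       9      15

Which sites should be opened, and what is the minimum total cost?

For any fixed open set, each farm goes to its cheapest open site; total = fixed + service.
{Green, Amber}: Dover→Amber 4, Farrow→Green 2, Brent→Amber 2, Kent→Green 6, Norris→Green 3, Tring→Green 9, Irby→Amber 4. Service 30; fixed 11; total 41.
{Blue, Green, Amber}: Dover→Amber 4, Farrow→Blue 2, Brent→Amber 2, Kent→Blue 5, Norris→Green 3, Tring→Blue 6, Irby→Amber 4. Service 26; fixed 16; total 42.
{Green, Amber, Violet}: service 29 + fixed 13 = 42
{Red, Blue, Green, Amber, Violet}: service 25 + fixed 27 = 52
No other subset beats 41.

Open Green and Amber; minimum total cost 41.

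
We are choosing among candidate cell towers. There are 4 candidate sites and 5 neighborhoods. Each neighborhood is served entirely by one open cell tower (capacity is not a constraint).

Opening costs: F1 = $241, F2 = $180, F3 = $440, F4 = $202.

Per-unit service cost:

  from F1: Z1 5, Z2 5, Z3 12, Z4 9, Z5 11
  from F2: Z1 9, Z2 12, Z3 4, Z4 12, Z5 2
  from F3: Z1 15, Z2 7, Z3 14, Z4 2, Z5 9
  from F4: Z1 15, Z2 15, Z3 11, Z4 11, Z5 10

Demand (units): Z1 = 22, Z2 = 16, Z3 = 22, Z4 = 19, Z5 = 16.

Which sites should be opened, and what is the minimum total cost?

For any fixed open set, each neighborhood goes to its cheapest open site; total = fixed + service.
{F1, F2}: Z1→F1 5·22=110, Z2→F1 5·16=80, Z3→F2 4·22=88, Z4→F1 9·19=171, Z5→F2 2·16=32. Service 481; fixed 421; total 902.
{F2}: Z1→F2 9·22=198, Z2→F2 12·16=192, Z3→F2 4·22=88, Z4→F2 12·19=228, Z5→F2 2·16=32. Service 738; fixed 180; total 918.
{F1}: service 801 + fixed 241 = 1042
{F1, F2, F3, F4}: service 348 + fixed 1063 = 1411
No other subset beats 902.

Open F1 and F2; minimum total cost 902.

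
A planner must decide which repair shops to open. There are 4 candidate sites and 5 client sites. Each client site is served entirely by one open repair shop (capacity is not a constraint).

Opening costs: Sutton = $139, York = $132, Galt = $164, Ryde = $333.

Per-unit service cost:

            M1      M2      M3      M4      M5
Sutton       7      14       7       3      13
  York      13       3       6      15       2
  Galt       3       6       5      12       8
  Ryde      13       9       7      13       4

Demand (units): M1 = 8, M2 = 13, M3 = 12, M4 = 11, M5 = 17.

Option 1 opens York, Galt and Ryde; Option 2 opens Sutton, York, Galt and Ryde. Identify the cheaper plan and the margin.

Option 1 is cheaper by 40.

Option 1: {York, Galt, Ryde}: M1→Galt 3·8=24, M2→York 3·13=39, M3→Galt 5·12=60, M4→Galt 12·11=132, M5→York 2·17=34. Service 289; fixed 629; total 918.
Option 2: {Sutton, York, Galt, Ryde}: M1→Galt 3·8=24, M2→York 3·13=39, M3→Galt 5·12=60, M4→Sutton 3·11=33, M5→York 2·17=34. Service 190; fixed 768; total 958.
Difference: |918 − 958| = 40.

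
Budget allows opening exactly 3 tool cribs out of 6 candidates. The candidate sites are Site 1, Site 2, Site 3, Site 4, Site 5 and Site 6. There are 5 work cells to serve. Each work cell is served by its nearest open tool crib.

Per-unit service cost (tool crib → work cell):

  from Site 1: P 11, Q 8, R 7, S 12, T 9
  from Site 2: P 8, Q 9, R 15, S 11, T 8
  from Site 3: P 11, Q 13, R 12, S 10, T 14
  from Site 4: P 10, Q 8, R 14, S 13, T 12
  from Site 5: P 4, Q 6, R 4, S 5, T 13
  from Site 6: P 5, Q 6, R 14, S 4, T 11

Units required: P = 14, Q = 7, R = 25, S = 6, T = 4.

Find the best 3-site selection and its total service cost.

Choose Site 2, Site 5 and Site 6; total service cost 254.

With exactly 3 open, each work cell uses its cheapest among the chosen.
{Site 2, Site 5, Site 6}: P→Site 5 4·14=56, Q→Site 5 6·7=42, R→Site 5 4·25=100, S→Site 6 4·6=24, T→Site 2 8·4=32. Service cost 254.
{Site 1, Site 5, Site 6}: service cost 258
{Site 1, Site 2, Site 5}: service cost 260
Among all 20 size-3 choices, {Site 2, Site 5, Site 6} is lowest.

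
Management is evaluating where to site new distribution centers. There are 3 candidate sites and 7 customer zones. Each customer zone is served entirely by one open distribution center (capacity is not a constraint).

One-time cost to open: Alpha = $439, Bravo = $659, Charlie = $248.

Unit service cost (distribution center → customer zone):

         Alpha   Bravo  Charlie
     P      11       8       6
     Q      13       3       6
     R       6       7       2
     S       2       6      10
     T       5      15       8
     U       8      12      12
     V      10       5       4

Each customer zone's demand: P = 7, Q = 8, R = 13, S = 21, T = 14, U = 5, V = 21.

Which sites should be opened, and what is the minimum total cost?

For any fixed open set, each customer zone goes to its cheapest open site; total = fixed + service.
{Charlie}: P→Charlie 6·7=42, Q→Charlie 6·8=48, R→Charlie 2·13=26, S→Charlie 10·21=210, T→Charlie 8·14=112, U→Charlie 12·5=60, V→Charlie 4·21=84. Service 582; fixed 248; total 830.
{Alpha, Charlie}: P→Charlie 6·7=42, Q→Charlie 6·8=48, R→Charlie 2·13=26, S→Alpha 2·21=42, T→Alpha 5·14=70, U→Alpha 8·5=40, V→Charlie 4·21=84. Service 352; fixed 687; total 1039.
{Alpha}: service 621 + fixed 439 = 1060
{Alpha, Bravo, Charlie}: P→Charlie 6·7=42, Q→Bravo 3·8=24, R→Charlie 2·13=26, S→Alpha 2·21=42, T→Alpha 5·14=70, U→Alpha 8·5=40, V→Charlie 4·21=84. Service 328; fixed 1346; total 1674.
No other subset beats 830.

Open Charlie only; minimum total cost 830.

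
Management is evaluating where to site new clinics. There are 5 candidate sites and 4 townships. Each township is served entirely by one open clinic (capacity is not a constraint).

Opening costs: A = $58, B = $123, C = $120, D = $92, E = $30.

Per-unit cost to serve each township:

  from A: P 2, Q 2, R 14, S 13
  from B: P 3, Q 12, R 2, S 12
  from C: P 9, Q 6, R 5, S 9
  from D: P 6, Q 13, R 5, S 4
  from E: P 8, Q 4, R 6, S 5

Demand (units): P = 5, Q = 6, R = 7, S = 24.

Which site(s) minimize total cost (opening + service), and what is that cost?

Open E only; minimum total cost 256.

For any fixed open set, each township goes to its cheapest open site; total = fixed + service.
{E}: P→E 8·5=40, Q→E 4·6=24, R→E 6·7=42, S→E 5·24=120. Service 226; fixed 30; total 256.
{A, E}: P→A 2·5=10, Q→A 2·6=12, R→E 6·7=42, S→E 5·24=120. Service 184; fixed 88; total 272.
{A, D}: service 153 + fixed 150 = 303
{A, B, C, D, E}: service 132 + fixed 423 = 555
No other subset beats 256.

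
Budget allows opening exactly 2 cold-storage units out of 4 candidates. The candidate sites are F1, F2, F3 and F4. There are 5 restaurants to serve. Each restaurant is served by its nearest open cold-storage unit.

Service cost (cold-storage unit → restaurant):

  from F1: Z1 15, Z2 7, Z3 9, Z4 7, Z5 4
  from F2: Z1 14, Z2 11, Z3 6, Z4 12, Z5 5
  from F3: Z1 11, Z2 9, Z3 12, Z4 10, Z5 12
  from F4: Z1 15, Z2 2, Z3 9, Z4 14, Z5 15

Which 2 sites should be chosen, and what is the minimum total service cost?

Choose F1 and F4; total service cost 37.

With exactly 2 open, each restaurant uses its cheapest among the chosen.
{F1, F4}: Z1→F1 15, Z2→F4 2, Z3→F1 9, Z4→F1 7, Z5→F1 4. Service cost 37.
{F1, F2}: service cost 38
{F1, F3}: service cost 38
Among all 6 size-2 choices, {F1, F4} is lowest.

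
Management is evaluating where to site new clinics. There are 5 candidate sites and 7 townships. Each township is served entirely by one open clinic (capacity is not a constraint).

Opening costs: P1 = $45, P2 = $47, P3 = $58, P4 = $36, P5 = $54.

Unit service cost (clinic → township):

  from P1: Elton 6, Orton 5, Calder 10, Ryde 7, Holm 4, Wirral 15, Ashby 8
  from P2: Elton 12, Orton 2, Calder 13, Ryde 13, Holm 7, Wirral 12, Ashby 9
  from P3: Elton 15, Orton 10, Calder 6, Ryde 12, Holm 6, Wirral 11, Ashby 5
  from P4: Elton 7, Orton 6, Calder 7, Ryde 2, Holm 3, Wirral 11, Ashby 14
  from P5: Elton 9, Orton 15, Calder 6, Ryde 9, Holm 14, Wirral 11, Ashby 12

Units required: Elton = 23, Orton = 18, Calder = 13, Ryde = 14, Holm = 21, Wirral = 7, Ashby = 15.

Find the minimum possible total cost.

For any fixed open set, each township goes to its cheapest open site; total = fixed + service.
{P2, P3, P4}: Elton→P4 7·23=161, Orton→P2 2·18=36, Calder→P3 6·13=78, Ryde→P4 2·14=28, Holm→P4 3·21=63, Wirral→P3 11·7=77, Ashby→P3 5·15=75. Service 518; fixed 141; total 659.
{P2, P4}: service 591 + fixed 83 = 674
{P1, P2, P3, P4}: service 495 + fixed 186 = 681
{P1, P2, P3, P4, P5}: Elton→P1 6·23=138, Orton→P2 2·18=36, Calder→P3 6·13=78, Ryde→P4 2·14=28, Holm→P4 3·21=63, Wirral→P3 11·7=77, Ashby→P3 5·15=75. Service 495; fixed 240; total 735.
No other subset beats 659.

Minimum total cost: 659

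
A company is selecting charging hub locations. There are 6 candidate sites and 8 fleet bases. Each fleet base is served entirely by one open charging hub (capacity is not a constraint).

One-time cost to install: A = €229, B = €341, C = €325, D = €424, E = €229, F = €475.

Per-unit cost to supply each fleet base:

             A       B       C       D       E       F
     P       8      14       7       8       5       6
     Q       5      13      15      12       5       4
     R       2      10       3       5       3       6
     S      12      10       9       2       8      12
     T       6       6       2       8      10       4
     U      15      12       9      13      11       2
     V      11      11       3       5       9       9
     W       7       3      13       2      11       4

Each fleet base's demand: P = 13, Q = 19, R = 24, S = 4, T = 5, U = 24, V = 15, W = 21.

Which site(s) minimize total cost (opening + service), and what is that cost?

Open F only; minimum total cost 1108.

For any fixed open set, each fleet base goes to its cheapest open site; total = fixed + service.
{F}: P→F 6·13=78, Q→F 4·19=76, R→F 6·24=144, S→F 12·4=48, T→F 4·5=20, U→F 2·24=48, V→F 9·15=135, W→F 4·21=84. Service 633; fixed 475; total 1108.
{E}: service 944 + fixed 229 = 1173
{A}: service 997 + fixed 229 = 1226
{A, B, C, D, E, F}: P→E 5·13=65, Q→F 4·19=76, R→A 2·24=48, S→D 2·4=8, T→C 2·5=10, U→F 2·24=48, V→C 3·15=45, W→D 2·21=42. Service 342; fixed 2023; total 2365.
No other subset beats 1108.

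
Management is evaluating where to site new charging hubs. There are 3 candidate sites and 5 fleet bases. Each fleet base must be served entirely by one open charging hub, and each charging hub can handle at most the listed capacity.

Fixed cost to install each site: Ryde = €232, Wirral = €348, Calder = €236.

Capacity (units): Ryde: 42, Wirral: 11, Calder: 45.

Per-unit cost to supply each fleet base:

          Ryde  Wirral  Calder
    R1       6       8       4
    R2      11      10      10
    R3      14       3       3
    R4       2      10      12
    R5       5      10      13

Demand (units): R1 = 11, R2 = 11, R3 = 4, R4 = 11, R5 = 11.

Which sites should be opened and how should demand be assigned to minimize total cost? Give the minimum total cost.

Open {Ryde, Calder}: R1→Calder 4·11=44, R2→Calder 10·11=110, R3→Calder 3·4=12, R4→Ryde 2·11=22, R5→Ryde 5·11=55.
Loads: Ryde carries 22/42, Calder carries 26/45. Service 243; fixed 468; total 711.
Next best feasible plan costs 722.

Minimum total cost: 711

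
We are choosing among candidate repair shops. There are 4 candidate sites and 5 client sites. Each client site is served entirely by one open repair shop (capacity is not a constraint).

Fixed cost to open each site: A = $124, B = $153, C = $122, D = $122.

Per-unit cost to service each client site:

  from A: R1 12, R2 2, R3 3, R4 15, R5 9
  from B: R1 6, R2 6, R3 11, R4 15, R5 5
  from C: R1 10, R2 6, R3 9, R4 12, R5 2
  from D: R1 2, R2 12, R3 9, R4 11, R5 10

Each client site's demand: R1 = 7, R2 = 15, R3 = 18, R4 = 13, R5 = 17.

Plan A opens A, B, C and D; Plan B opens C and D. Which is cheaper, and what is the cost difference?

Plan A: {A, B, C, D}: R1→D 2·7=14, R2→A 2·15=30, R3→A 3·18=54, R4→D 11·13=143, R5→C 2·17=34. Service 275; fixed 521; total 796.
Plan B: {C, D}: R1→D 2·7=14, R2→C 6·15=90, R3→C 9·18=162, R4→D 11·13=143, R5→C 2·17=34. Service 443; fixed 244; total 687.
Difference: |796 − 687| = 109.

Plan B is cheaper by 109.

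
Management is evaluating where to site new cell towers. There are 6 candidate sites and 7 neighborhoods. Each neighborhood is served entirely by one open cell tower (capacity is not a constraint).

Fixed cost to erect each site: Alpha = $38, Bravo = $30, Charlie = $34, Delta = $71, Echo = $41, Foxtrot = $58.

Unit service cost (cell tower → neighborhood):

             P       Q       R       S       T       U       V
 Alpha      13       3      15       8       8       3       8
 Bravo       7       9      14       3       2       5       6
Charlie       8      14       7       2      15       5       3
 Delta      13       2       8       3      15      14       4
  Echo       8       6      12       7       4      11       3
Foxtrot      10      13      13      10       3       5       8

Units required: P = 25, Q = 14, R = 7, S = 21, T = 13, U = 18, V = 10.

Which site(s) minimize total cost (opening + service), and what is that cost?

For any fixed open set, each neighborhood goes to its cheapest open site; total = fixed + service.
{Alpha, Bravo, Charlie}: P→Bravo 7·25=175, Q→Alpha 3·14=42, R→Charlie 7·7=49, S→Charlie 2·21=42, T→Bravo 2·13=26, U→Alpha 3·18=54, V→Charlie 3·10=30. Service 418; fixed 102; total 520.
{Alpha, Bravo, Charlie, Echo}: service 418 + fixed 143 = 561
{Bravo, Charlie, Delta}: service 440 + fixed 135 = 575
{Alpha, Bravo, Charlie, Delta, Echo, Foxtrot}: service 404 + fixed 272 = 676
No other subset beats 520.

Open Alpha, Bravo and Charlie; minimum total cost 520.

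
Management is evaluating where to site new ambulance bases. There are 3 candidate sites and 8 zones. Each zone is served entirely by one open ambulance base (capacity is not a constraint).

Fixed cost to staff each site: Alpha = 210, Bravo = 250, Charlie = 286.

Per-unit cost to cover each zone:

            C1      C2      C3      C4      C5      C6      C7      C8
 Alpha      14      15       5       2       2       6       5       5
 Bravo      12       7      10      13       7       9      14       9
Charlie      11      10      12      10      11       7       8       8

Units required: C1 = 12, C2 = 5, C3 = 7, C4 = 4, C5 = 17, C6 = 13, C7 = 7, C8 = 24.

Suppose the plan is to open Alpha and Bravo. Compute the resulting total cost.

Each zone is assigned to its cheapest site among the open ones.
{Alpha, Bravo}: C1→Bravo 12·12=144, C2→Bravo 7·5=35, C3→Alpha 5·7=35, C4→Alpha 2·4=8, C5→Alpha 2·17=34, C6→Alpha 6·13=78, C7→Alpha 5·7=35, C8→Alpha 5·24=120. Service 489; fixed 460; total 949.

Total cost: 949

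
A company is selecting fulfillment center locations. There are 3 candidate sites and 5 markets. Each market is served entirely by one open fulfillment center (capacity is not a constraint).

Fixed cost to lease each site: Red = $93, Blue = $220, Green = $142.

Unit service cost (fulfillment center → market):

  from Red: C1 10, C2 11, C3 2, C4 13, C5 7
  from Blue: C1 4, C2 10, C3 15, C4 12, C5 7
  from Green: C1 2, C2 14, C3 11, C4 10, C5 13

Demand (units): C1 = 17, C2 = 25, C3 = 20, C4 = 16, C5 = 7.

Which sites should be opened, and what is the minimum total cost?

For any fixed open set, each market goes to its cheapest open site; total = fixed + service.
{Red, Green}: C1→Green 2·17=34, C2→Red 11·25=275, C3→Red 2·20=40, C4→Green 10·16=160, C5→Red 7·7=49. Service 558; fixed 235; total 793.
{Red}: C1→Red 10·17=170, C2→Red 11·25=275, C3→Red 2·20=40, C4→Red 13·16=208, C5→Red 7·7=49. Service 742; fixed 93; total 835.
{Red, Blue}: service 599 + fixed 313 = 912
{Red, Blue, Green}: service 533 + fixed 455 = 988
(All 7 nonempty subsets were checked; Red and Green is lowest.)

Open Red and Green; minimum total cost 793.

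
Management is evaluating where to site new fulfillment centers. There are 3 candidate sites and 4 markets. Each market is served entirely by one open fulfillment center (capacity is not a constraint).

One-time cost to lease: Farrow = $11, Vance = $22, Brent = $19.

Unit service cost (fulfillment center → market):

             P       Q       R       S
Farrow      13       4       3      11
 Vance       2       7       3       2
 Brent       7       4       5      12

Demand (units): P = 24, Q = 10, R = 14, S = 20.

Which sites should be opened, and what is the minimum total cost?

For any fixed open set, each market goes to its cheapest open site; total = fixed + service.
{Farrow, Vance}: P→Vance 2·24=48, Q→Farrow 4·10=40, R→Farrow 3·14=42, S→Vance 2·20=40. Service 170; fixed 33; total 203.
{Vance, Brent}: service 170 + fixed 41 = 211
{Farrow, Vance, Brent}: service 170 + fixed 52 = 222
{Farrow}: service 614 + fixed 11 = 625
(All 7 nonempty subsets were checked; Farrow and Vance is lowest.)

Open Farrow and Vance; minimum total cost 203.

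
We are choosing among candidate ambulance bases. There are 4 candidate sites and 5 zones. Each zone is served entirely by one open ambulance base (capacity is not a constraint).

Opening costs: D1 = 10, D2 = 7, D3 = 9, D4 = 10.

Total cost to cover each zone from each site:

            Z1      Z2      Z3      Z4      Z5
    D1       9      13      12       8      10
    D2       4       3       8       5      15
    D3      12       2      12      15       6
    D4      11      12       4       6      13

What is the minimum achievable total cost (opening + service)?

For any fixed open set, each zone goes to its cheapest open site; total = fixed + service.
{D2, D3}: Z1→D2 4, Z2→D3 2, Z3→D2 8, Z4→D2 5, Z5→D3 6. Service 25; fixed 16; total 41.
{D2}: Z1→D2 4, Z2→D2 3, Z3→D2 8, Z4→D2 5, Z5→D2 15. Service 35; fixed 7; total 42.
{D2, D4}: Z1→D2 4, Z2→D2 3, Z3→D4 4, Z4→D2 5, Z5→D4 13. Service 29; fixed 17; total 46.
{D1, D2, D3, D4}: service 21 + fixed 36 = 57
No other subset beats 41.

Minimum total cost: 41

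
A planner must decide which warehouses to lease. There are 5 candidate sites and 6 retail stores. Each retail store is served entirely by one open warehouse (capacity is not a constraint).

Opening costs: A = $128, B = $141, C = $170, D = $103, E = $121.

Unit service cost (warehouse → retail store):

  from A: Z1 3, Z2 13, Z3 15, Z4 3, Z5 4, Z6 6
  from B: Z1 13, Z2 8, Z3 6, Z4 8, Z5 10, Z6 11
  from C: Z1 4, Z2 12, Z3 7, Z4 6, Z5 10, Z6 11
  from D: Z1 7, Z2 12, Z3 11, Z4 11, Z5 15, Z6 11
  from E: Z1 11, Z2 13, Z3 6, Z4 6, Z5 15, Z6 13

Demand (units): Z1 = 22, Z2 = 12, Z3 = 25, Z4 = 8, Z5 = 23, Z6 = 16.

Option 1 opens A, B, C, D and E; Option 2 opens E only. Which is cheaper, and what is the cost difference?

Option 1 is cheaper by 83.

Option 1: {A, B, C, D, E}: Z1→A 3·22=66, Z2→B 8·12=96, Z3→B 6·25=150, Z4→A 3·8=24, Z5→A 4·23=92, Z6→A 6·16=96. Service 524; fixed 663; total 1187.
Option 2: {E}: Z1→E 11·22=242, Z2→E 13·12=156, Z3→E 6·25=150, Z4→E 6·8=48, Z5→E 15·23=345, Z6→E 13·16=208. Service 1149; fixed 121; total 1270.
Difference: |1187 − 1270| = 83.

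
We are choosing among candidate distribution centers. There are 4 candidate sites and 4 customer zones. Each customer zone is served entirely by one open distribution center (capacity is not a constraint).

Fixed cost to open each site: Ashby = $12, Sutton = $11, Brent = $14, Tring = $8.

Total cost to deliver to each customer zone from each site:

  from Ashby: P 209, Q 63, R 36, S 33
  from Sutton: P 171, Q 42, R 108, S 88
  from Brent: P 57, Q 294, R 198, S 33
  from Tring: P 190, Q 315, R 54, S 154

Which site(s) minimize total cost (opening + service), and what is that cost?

Open Ashby, Sutton and Brent; minimum total cost 205.

For any fixed open set, each customer zone goes to its cheapest open site; total = fixed + service.
{Ashby, Sutton, Brent}: P→Brent 57, Q→Sutton 42, R→Ashby 36, S→Ashby 33. Service 168; fixed 37; total 205.
{Ashby, Sutton, Brent, Tring}: P→Brent 57, Q→Sutton 42, R→Ashby 36, S→Ashby 33. Service 168; fixed 45; total 213.
{Ashby, Brent}: service 189 + fixed 26 = 215
{Tring}: P→Tring 190, Q→Tring 315, R→Tring 54, S→Tring 154. Service 713; fixed 8; total 721.
No other subset beats 205.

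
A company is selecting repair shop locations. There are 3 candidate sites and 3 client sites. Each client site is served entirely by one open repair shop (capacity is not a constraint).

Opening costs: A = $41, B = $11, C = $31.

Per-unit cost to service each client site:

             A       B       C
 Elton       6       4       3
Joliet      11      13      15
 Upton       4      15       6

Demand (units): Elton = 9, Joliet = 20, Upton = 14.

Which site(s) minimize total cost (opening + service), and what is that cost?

Open A and B; minimum total cost 364.

For any fixed open set, each client site goes to its cheapest open site; total = fixed + service.
{A, B}: Elton→B 4·9=36, Joliet→A 11·20=220, Upton→A 4·14=56. Service 312; fixed 52; total 364.
{A}: service 330 + fixed 41 = 371
{A, C}: service 303 + fixed 72 = 375
{A, B, C}: service 303 + fixed 83 = 386
No other subset beats 364.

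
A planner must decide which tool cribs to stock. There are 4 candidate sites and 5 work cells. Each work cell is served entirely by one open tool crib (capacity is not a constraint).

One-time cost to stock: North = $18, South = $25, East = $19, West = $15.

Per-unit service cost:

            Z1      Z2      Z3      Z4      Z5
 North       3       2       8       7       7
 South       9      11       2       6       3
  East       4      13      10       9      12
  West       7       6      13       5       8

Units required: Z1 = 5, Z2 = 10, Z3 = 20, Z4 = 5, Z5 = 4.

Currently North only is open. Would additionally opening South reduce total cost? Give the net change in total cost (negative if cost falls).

Current service cost with {North}: 258.
Adding South: each work cell re-picks its cheapest; new service cost 117, saving 141.
Extra fixed cost: 25. Net change = 25 − 141 = -116.
(Totals: 276 → 160.)

Yes — net change −116 (cost falls by 116).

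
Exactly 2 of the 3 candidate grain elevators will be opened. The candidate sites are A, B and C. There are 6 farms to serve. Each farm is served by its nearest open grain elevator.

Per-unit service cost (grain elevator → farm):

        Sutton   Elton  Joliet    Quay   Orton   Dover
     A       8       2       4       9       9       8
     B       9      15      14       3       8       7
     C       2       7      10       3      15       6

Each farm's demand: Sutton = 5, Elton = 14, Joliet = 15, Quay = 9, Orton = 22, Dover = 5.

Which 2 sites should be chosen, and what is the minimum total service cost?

Choose A and C; total service cost 353.

With exactly 2 open, each farm uses its cheapest among the chosen.
{A, C}: Sutton→C 2·5=10, Elton→A 2·14=28, Joliet→A 4·15=60, Quay→C 3·9=27, Orton→A 9·22=198, Dover→C 6·5=30. Service cost 353.
{A, B}: service cost 366
{B, C}: service cost 491
Among all 3 size-2 choices, {A, C} is lowest.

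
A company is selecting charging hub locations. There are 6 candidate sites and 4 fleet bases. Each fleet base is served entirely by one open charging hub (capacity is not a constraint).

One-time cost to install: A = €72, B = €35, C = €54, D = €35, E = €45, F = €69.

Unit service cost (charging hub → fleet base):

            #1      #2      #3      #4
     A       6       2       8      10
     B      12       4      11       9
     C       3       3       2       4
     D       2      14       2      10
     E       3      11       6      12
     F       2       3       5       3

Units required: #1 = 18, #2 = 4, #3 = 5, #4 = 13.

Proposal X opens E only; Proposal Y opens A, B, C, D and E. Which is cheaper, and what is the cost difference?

Proposal X: {E}: #1→E 3·18=54, #2→E 11·4=44, #3→E 6·5=30, #4→E 12·13=156. Service 284; fixed 45; total 329.
Proposal Y: {A, B, C, D, E}: #1→D 2·18=36, #2→A 2·4=8, #3→C 2·5=10, #4→C 4·13=52. Service 106; fixed 241; total 347.
Difference: |329 − 347| = 18.

Proposal X is cheaper by 18.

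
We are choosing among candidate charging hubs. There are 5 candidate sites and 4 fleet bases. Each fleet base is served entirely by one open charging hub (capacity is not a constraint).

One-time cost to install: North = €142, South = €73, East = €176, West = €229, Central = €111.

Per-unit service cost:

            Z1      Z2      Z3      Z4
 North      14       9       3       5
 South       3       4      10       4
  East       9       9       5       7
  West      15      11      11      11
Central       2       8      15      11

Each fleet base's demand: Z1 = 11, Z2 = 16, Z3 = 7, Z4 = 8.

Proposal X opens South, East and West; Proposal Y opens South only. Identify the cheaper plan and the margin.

Proposal X: {South, East, West}: Z1→South 3·11=33, Z2→South 4·16=64, Z3→East 5·7=35, Z4→South 4·8=32. Service 164; fixed 478; total 642.
Proposal Y: {South}: Z1→South 3·11=33, Z2→South 4·16=64, Z3→South 10·7=70, Z4→South 4·8=32. Service 199; fixed 73; total 272.
Difference: |642 − 272| = 370.

Proposal Y is cheaper by 370.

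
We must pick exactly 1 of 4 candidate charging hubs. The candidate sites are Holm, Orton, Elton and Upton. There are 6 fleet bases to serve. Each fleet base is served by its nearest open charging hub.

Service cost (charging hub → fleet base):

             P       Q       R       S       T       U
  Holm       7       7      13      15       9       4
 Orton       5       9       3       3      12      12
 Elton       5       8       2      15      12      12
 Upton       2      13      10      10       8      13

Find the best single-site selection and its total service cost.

Choose Orton only; total service cost 44.

With exactly 1 open, each fleet base uses its cheapest among the chosen.
{Orton}: P→Orton 5, Q→Orton 9, R→Orton 3, S→Orton 3, T→Orton 12, U→Orton 12. Service cost 44.
{Elton}: service cost 54
{Holm}: service cost 55
Among all 4 size-1 choices, {Orton} is lowest.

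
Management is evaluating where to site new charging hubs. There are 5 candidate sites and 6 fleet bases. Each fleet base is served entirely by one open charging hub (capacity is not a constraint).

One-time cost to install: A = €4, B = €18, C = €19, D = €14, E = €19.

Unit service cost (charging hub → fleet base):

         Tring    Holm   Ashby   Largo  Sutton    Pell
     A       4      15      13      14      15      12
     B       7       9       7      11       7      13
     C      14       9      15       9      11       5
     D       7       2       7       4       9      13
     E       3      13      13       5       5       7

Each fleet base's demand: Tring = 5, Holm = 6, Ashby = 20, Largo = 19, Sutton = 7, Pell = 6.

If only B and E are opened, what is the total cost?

Total cost: 418

Each fleet base is assigned to its cheapest site among the open ones.
{B, E}: Tring→E 3·5=15, Holm→B 9·6=54, Ashby→B 7·20=140, Largo→E 5·19=95, Sutton→E 5·7=35, Pell→E 7·6=42. Service 381; fixed 37; total 418.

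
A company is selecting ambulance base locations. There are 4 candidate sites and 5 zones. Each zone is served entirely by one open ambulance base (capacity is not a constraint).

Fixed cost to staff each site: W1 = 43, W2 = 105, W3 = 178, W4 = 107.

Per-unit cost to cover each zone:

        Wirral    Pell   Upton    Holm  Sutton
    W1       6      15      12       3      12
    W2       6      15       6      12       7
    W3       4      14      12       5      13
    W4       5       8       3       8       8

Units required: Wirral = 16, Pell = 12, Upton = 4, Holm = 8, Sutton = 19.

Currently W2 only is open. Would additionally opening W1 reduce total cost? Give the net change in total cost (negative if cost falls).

Current service cost with {W2}: 529.
Adding W1: each zone re-picks its cheapest; new service cost 457, saving 72.
Extra fixed cost: 43. Net change = 43 − 72 = -29.
(Totals: 634 → 605.)

Yes — net change −29 (cost falls by 29).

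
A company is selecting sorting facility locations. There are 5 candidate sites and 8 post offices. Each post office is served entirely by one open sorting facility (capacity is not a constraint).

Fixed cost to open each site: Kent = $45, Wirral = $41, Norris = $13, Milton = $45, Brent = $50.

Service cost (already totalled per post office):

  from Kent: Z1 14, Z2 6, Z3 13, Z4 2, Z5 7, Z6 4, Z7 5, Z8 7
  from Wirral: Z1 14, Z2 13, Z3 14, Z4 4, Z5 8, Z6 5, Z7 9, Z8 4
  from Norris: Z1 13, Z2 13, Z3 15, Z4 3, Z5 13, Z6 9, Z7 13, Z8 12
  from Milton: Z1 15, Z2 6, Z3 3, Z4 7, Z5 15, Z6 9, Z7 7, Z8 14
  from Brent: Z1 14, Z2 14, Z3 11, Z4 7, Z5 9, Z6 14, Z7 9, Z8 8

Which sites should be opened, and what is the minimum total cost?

Open Kent only; minimum total cost 103.

For any fixed open set, each post office goes to its cheapest open site; total = fixed + service.
{Kent}: Z1→Kent 14, Z2→Kent 6, Z3→Kent 13, Z4→Kent 2, Z5→Kent 7, Z6→Kent 4, Z7→Kent 5, Z8→Kent 7. Service 58; fixed 45; total 103.
{Norris}: Z1→Norris 13, Z2→Norris 13, Z3→Norris 15, Z4→Norris 3, Z5→Norris 13, Z6→Norris 9, Z7→Norris 13, Z8→Norris 12. Service 91; fixed 13; total 104.
{Wirral}: service 71 + fixed 41 = 112
{Kent, Wirral, Norris, Milton, Brent}: service 44 + fixed 194 = 238
No other subset beats 103.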